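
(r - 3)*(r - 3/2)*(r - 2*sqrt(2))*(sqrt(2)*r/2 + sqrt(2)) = sqrt(2)*r^4/2 - 2*r^3 - 5*sqrt(2)*r^3/4 - 9*sqrt(2)*r^2/4 + 5*r^2 + 9*sqrt(2)*r/2 + 9*r - 18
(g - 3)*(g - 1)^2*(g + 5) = g^4 - 18*g^2 + 32*g - 15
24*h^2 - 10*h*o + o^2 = (-6*h + o)*(-4*h + o)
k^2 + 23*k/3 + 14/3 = (k + 2/3)*(k + 7)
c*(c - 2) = c^2 - 2*c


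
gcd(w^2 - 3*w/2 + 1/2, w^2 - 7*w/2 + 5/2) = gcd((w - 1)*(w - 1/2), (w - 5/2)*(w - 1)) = w - 1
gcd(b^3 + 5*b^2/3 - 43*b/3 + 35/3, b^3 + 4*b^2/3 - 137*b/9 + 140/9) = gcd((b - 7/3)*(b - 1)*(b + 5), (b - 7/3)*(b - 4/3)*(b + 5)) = b^2 + 8*b/3 - 35/3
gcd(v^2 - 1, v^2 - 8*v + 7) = v - 1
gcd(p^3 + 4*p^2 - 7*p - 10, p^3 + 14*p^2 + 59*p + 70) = p + 5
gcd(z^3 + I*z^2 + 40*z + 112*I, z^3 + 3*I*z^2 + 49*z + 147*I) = z - 7*I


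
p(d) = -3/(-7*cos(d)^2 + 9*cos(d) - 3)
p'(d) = -3*(-14*sin(d)*cos(d) + 9*sin(d))/(-7*cos(d)^2 + 9*cos(d) - 3)^2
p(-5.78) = 6.15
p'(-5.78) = 19.85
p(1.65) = 0.80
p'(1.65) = -2.14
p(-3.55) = 0.17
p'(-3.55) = -0.09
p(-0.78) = 21.50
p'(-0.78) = -103.20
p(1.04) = 12.61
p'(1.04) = -87.50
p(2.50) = 0.20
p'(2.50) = -0.17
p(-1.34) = 2.29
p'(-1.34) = 9.90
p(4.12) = 0.29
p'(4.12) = 0.40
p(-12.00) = 7.69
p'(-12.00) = 29.79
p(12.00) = 7.69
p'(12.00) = -29.79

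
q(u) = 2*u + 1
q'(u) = 2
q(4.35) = 9.70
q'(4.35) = 2.00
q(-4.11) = -7.22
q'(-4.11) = 2.00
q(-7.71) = -14.42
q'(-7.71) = 2.00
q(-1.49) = -1.98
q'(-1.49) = 2.00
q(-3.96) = -6.92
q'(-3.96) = 2.00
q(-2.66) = -4.32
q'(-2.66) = 2.00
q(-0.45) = 0.10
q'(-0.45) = 2.00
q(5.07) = 11.14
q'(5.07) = 2.00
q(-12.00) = -23.00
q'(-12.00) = 2.00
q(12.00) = 25.00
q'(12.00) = 2.00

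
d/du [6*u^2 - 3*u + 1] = 12*u - 3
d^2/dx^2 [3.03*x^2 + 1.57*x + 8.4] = 6.06000000000000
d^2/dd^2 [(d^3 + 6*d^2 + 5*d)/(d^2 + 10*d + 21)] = 24*(2*d^3 + 21*d^2 + 84*d + 133)/(d^6 + 30*d^5 + 363*d^4 + 2260*d^3 + 7623*d^2 + 13230*d + 9261)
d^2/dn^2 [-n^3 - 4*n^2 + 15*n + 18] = -6*n - 8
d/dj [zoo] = 0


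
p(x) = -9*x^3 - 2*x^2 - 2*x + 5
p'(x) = -27*x^2 - 4*x - 2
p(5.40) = -1481.30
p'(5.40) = -810.92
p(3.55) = -429.95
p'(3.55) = -356.47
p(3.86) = -550.13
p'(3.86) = -419.73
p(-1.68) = 45.39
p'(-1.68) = -71.48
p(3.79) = -521.27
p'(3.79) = -404.99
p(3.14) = -299.63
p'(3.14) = -280.77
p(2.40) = -135.74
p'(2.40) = -167.12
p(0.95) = -6.42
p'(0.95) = -30.17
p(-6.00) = 1889.00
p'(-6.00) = -950.00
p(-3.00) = 236.00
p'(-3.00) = -233.00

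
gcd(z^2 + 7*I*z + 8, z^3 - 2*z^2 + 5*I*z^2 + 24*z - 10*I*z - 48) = z + 8*I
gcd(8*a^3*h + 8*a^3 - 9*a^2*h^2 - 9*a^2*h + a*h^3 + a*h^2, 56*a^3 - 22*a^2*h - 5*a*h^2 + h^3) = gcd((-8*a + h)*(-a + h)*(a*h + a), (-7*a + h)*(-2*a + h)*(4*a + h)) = 1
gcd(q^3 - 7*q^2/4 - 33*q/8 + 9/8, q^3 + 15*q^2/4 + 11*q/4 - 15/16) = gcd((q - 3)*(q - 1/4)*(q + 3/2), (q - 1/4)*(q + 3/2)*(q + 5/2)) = q^2 + 5*q/4 - 3/8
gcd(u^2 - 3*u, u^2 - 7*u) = u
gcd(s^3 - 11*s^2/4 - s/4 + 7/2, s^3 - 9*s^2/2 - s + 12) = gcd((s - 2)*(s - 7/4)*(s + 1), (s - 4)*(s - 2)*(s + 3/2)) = s - 2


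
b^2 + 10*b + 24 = (b + 4)*(b + 6)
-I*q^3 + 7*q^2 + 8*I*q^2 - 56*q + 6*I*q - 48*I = (q - 8)*(q + 6*I)*(-I*q + 1)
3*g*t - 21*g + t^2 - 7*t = (3*g + t)*(t - 7)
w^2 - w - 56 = (w - 8)*(w + 7)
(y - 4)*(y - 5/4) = y^2 - 21*y/4 + 5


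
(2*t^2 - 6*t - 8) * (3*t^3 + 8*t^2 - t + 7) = 6*t^5 - 2*t^4 - 74*t^3 - 44*t^2 - 34*t - 56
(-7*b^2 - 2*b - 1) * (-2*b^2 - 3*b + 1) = 14*b^4 + 25*b^3 + b^2 + b - 1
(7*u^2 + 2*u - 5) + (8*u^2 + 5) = 15*u^2 + 2*u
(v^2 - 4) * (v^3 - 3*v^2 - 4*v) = v^5 - 3*v^4 - 8*v^3 + 12*v^2 + 16*v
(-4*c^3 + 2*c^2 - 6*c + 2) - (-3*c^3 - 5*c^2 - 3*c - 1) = -c^3 + 7*c^2 - 3*c + 3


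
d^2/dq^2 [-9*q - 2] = 0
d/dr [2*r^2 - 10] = 4*r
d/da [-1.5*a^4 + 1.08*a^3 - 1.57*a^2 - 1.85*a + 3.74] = -6.0*a^3 + 3.24*a^2 - 3.14*a - 1.85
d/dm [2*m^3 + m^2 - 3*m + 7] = 6*m^2 + 2*m - 3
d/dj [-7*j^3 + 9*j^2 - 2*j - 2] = -21*j^2 + 18*j - 2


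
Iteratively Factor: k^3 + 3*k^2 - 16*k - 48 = (k + 4)*(k^2 - k - 12) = (k - 4)*(k + 4)*(k + 3)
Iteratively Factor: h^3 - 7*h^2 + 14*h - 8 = (h - 2)*(h^2 - 5*h + 4) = (h - 4)*(h - 2)*(h - 1)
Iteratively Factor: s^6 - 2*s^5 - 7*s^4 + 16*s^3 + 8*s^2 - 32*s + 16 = (s + 2)*(s^5 - 4*s^4 + s^3 + 14*s^2 - 20*s + 8) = (s + 2)^2*(s^4 - 6*s^3 + 13*s^2 - 12*s + 4) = (s - 2)*(s + 2)^2*(s^3 - 4*s^2 + 5*s - 2) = (s - 2)^2*(s + 2)^2*(s^2 - 2*s + 1) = (s - 2)^2*(s - 1)*(s + 2)^2*(s - 1)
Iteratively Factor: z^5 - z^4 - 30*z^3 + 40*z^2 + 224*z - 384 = (z - 3)*(z^4 + 2*z^3 - 24*z^2 - 32*z + 128) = (z - 3)*(z + 4)*(z^3 - 2*z^2 - 16*z + 32) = (z - 4)*(z - 3)*(z + 4)*(z^2 + 2*z - 8) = (z - 4)*(z - 3)*(z - 2)*(z + 4)*(z + 4)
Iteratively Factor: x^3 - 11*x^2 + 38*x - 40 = (x - 2)*(x^2 - 9*x + 20) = (x - 5)*(x - 2)*(x - 4)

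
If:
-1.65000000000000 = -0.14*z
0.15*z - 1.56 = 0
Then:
No Solution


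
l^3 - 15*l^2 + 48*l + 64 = (l - 8)^2*(l + 1)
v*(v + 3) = v^2 + 3*v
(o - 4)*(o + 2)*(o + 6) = o^3 + 4*o^2 - 20*o - 48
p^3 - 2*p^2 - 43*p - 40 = (p - 8)*(p + 1)*(p + 5)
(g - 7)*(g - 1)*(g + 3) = g^3 - 5*g^2 - 17*g + 21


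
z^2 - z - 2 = (z - 2)*(z + 1)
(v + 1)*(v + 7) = v^2 + 8*v + 7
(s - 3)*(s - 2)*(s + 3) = s^3 - 2*s^2 - 9*s + 18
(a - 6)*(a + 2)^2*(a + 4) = a^4 + 2*a^3 - 28*a^2 - 104*a - 96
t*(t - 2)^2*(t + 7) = t^4 + 3*t^3 - 24*t^2 + 28*t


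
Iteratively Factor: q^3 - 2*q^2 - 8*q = (q)*(q^2 - 2*q - 8) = q*(q - 4)*(q + 2)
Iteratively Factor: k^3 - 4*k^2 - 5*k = (k + 1)*(k^2 - 5*k) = (k - 5)*(k + 1)*(k)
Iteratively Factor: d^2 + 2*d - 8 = (d + 4)*(d - 2)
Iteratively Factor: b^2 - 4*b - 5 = (b + 1)*(b - 5)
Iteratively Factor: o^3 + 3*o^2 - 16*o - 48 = (o + 3)*(o^2 - 16) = (o + 3)*(o + 4)*(o - 4)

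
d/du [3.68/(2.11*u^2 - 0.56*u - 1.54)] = (2.0608 - 15.5296*u)/(-2.11*u^2 + 0.56*u + 1.54)^2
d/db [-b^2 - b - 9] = -2*b - 1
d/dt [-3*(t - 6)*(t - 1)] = 21 - 6*t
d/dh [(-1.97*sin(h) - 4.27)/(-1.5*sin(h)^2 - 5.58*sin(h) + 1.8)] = (-12.81*sin(h) + 1.4775*cos(2*h) - 28.8501)*cos(h)/(1.5*sin(h)^2 + 5.58*sin(h) - 1.8)^2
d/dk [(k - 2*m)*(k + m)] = 2*k - m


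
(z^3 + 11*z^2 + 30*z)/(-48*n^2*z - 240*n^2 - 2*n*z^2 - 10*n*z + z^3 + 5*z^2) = z*(z + 6)/(-48*n^2 - 2*n*z + z^2)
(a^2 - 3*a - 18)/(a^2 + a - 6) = (a - 6)/(a - 2)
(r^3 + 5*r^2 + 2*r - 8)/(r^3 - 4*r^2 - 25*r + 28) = (r + 2)/(r - 7)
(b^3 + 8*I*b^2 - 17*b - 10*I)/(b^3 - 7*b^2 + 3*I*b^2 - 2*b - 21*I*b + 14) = (b + 5*I)/(b - 7)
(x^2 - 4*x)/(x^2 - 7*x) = (x - 4)/(x - 7)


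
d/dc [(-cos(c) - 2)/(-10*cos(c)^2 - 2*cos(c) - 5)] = (10*cos(c)^2 + 40*cos(c) - 1)*sin(c)/(-10*sin(c)^2 + 2*cos(c) + 15)^2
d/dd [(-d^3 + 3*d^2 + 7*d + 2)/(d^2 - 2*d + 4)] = (-d^4 + 4*d^3 - 25*d^2 + 20*d + 32)/(d^4 - 4*d^3 + 12*d^2 - 16*d + 16)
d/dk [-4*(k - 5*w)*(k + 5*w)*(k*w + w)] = 4*w*(-3*k^2 - 2*k + 25*w^2)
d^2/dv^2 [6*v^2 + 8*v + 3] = 12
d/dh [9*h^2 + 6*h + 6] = 18*h + 6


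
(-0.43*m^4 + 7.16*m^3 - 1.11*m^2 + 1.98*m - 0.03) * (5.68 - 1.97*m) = 0.8471*m^5 - 16.5476*m^4 + 42.8555*m^3 - 10.2054*m^2 + 11.3055*m - 0.1704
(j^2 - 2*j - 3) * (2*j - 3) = 2*j^3 - 7*j^2 + 9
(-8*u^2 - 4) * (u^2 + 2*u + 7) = -8*u^4 - 16*u^3 - 60*u^2 - 8*u - 28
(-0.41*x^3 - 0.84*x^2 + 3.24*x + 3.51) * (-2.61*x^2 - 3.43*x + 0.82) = 1.0701*x^5 + 3.5987*x^4 - 5.9114*x^3 - 20.9631*x^2 - 9.3825*x + 2.8782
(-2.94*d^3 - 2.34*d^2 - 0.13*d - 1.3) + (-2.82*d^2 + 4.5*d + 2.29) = -2.94*d^3 - 5.16*d^2 + 4.37*d + 0.99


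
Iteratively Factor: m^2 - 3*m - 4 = (m - 4)*(m + 1)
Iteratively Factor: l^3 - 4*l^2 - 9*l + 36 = (l + 3)*(l^2 - 7*l + 12) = (l - 3)*(l + 3)*(l - 4)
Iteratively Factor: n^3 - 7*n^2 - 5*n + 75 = (n - 5)*(n^2 - 2*n - 15) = (n - 5)^2*(n + 3)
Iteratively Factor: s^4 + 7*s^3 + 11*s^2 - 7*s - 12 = (s + 3)*(s^3 + 4*s^2 - s - 4) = (s + 1)*(s + 3)*(s^2 + 3*s - 4) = (s + 1)*(s + 3)*(s + 4)*(s - 1)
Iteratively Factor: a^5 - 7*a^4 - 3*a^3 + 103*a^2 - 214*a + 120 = (a + 4)*(a^4 - 11*a^3 + 41*a^2 - 61*a + 30) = (a - 1)*(a + 4)*(a^3 - 10*a^2 + 31*a - 30) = (a - 3)*(a - 1)*(a + 4)*(a^2 - 7*a + 10) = (a - 5)*(a - 3)*(a - 1)*(a + 4)*(a - 2)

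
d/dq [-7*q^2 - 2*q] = -14*q - 2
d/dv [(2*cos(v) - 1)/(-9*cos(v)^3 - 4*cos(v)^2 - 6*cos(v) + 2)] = 16*(-36*cos(v)^3 + 19*cos(v)^2 + 8*cos(v) + 2)*sin(v)/(51*cos(v) + 8*cos(2*v) + 9*cos(3*v))^2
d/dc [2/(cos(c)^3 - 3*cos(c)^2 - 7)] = 6*(cos(c) - 2)*sin(c)*cos(c)/(-cos(c)^3 + 3*cos(c)^2 + 7)^2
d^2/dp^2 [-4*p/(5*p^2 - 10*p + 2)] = 40*(-20*p*(p - 1)^2 + (3*p - 2)*(5*p^2 - 10*p + 2))/(5*p^2 - 10*p + 2)^3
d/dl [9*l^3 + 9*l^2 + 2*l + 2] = 27*l^2 + 18*l + 2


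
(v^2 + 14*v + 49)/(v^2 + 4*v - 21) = (v + 7)/(v - 3)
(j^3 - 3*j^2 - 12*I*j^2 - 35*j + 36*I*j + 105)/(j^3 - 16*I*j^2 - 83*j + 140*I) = (j - 3)/(j - 4*I)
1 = 1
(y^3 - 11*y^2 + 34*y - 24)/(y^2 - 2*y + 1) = (y^2 - 10*y + 24)/(y - 1)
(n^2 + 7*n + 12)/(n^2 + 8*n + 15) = (n + 4)/(n + 5)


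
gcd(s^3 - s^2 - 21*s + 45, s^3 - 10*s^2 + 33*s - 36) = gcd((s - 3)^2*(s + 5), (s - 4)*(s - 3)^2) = s^2 - 6*s + 9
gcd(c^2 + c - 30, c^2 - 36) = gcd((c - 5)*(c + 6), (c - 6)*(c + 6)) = c + 6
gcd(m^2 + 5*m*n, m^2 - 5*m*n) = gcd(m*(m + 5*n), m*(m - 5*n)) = m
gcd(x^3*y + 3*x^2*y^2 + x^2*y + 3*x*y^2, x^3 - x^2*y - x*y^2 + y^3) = 1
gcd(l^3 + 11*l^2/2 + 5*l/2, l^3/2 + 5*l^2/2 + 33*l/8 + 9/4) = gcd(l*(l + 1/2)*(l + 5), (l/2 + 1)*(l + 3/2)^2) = 1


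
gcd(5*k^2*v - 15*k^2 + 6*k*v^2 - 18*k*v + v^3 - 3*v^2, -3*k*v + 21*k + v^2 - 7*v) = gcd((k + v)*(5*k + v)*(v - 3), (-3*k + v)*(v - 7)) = 1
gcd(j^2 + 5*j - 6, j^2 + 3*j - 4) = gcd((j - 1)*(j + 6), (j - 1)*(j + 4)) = j - 1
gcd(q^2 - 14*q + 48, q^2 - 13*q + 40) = q - 8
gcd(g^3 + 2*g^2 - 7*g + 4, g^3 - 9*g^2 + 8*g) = g - 1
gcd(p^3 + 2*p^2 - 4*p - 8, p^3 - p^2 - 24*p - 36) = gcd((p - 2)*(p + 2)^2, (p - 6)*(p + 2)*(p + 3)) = p + 2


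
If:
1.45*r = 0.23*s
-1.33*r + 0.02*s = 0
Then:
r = 0.00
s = 0.00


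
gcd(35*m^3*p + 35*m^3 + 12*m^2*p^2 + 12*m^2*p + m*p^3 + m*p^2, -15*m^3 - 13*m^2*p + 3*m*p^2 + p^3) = 5*m + p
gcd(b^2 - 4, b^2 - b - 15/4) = 1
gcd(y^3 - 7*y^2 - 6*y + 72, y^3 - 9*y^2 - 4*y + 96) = y^2 - y - 12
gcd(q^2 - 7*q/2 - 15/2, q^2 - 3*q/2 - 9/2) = q + 3/2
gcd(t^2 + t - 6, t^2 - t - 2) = t - 2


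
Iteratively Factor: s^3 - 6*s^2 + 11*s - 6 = (s - 2)*(s^2 - 4*s + 3) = (s - 3)*(s - 2)*(s - 1)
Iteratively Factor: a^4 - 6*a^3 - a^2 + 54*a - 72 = (a + 3)*(a^3 - 9*a^2 + 26*a - 24) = (a - 3)*(a + 3)*(a^2 - 6*a + 8) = (a - 3)*(a - 2)*(a + 3)*(a - 4)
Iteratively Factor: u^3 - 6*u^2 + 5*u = (u - 5)*(u^2 - u) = u*(u - 5)*(u - 1)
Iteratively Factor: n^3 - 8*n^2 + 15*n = (n)*(n^2 - 8*n + 15) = n*(n - 5)*(n - 3)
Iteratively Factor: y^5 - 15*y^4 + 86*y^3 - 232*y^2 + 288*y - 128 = (y - 1)*(y^4 - 14*y^3 + 72*y^2 - 160*y + 128) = (y - 2)*(y - 1)*(y^3 - 12*y^2 + 48*y - 64) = (y - 4)*(y - 2)*(y - 1)*(y^2 - 8*y + 16) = (y - 4)^2*(y - 2)*(y - 1)*(y - 4)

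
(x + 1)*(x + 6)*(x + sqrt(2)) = x^3 + sqrt(2)*x^2 + 7*x^2 + 6*x + 7*sqrt(2)*x + 6*sqrt(2)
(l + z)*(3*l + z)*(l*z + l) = 3*l^3*z + 3*l^3 + 4*l^2*z^2 + 4*l^2*z + l*z^3 + l*z^2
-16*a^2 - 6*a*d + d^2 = (-8*a + d)*(2*a + d)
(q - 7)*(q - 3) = q^2 - 10*q + 21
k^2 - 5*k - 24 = (k - 8)*(k + 3)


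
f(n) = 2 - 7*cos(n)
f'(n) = 7*sin(n)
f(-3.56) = 8.40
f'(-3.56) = 2.84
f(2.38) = 7.07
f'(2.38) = 4.83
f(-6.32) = -5.00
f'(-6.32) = -0.26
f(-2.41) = 7.21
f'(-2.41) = -4.68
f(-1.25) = -0.21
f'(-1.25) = -6.64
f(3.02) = 8.95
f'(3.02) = 0.85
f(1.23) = -0.34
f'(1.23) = 6.60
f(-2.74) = 8.44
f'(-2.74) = -2.74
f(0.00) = -5.00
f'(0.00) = 0.00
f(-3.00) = 8.93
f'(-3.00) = -0.99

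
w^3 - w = w*(w - 1)*(w + 1)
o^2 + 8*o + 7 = (o + 1)*(o + 7)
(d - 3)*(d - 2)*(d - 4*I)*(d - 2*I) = d^4 - 5*d^3 - 6*I*d^3 - 2*d^2 + 30*I*d^2 + 40*d - 36*I*d - 48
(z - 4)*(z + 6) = z^2 + 2*z - 24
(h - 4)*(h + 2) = h^2 - 2*h - 8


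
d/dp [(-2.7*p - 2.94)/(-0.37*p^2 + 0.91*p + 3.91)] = (0.999*p^2 - 2.457*p - (0.74*p - 0.91)*(2.7*p + 2.94) - 10.557)/(-0.37*p^2 + 0.91*p + 3.91)^2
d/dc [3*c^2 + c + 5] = 6*c + 1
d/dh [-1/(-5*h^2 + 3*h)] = (3 - 10*h)/(h^2*(5*h - 3)^2)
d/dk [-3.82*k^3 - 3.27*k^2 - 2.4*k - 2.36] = -11.46*k^2 - 6.54*k - 2.4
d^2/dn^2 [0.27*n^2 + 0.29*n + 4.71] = 0.540000000000000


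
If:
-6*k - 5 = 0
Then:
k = -5/6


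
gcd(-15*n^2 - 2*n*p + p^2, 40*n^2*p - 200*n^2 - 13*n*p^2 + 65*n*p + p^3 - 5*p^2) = -5*n + p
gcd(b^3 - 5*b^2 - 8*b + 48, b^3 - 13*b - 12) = b^2 - b - 12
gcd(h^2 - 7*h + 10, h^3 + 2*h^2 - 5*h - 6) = h - 2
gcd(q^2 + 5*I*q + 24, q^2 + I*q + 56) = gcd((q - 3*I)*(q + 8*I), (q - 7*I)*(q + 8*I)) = q + 8*I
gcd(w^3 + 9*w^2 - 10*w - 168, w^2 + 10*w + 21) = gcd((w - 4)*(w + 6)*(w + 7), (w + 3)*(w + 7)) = w + 7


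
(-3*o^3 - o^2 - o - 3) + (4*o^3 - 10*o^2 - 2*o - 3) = o^3 - 11*o^2 - 3*o - 6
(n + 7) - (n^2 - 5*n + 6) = -n^2 + 6*n + 1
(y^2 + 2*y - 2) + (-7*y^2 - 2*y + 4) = 2 - 6*y^2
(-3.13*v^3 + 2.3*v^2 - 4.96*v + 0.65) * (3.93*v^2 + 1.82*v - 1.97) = -12.3009*v^5 + 3.3424*v^4 - 9.1407*v^3 - 11.0037*v^2 + 10.9542*v - 1.2805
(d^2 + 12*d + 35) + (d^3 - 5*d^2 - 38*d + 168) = d^3 - 4*d^2 - 26*d + 203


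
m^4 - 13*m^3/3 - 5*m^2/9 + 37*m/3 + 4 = (m - 3)^2*(m + 1/3)*(m + 4/3)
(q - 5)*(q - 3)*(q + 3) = q^3 - 5*q^2 - 9*q + 45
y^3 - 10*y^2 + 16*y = y*(y - 8)*(y - 2)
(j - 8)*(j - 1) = j^2 - 9*j + 8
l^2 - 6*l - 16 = (l - 8)*(l + 2)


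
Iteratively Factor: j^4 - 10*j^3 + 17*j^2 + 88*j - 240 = (j - 4)*(j^3 - 6*j^2 - 7*j + 60) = (j - 5)*(j - 4)*(j^2 - j - 12) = (j - 5)*(j - 4)*(j + 3)*(j - 4)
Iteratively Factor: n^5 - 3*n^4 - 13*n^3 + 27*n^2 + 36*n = (n)*(n^4 - 3*n^3 - 13*n^2 + 27*n + 36) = n*(n - 3)*(n^3 - 13*n - 12) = n*(n - 4)*(n - 3)*(n^2 + 4*n + 3) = n*(n - 4)*(n - 3)*(n + 3)*(n + 1)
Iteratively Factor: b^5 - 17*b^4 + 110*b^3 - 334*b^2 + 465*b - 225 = (b - 3)*(b^4 - 14*b^3 + 68*b^2 - 130*b + 75) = (b - 3)*(b - 1)*(b^3 - 13*b^2 + 55*b - 75) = (b - 5)*(b - 3)*(b - 1)*(b^2 - 8*b + 15) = (b - 5)^2*(b - 3)*(b - 1)*(b - 3)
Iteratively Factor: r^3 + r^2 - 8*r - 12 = (r + 2)*(r^2 - r - 6) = (r - 3)*(r + 2)*(r + 2)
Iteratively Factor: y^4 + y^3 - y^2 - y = (y + 1)*(y^3 - y) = (y + 1)^2*(y^2 - y) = (y - 1)*(y + 1)^2*(y)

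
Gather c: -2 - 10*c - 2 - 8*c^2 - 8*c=-8*c^2 - 18*c - 4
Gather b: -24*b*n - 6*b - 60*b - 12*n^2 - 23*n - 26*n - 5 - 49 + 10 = b*(-24*n - 66) - 12*n^2 - 49*n - 44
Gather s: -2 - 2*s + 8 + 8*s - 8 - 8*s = -2*s - 2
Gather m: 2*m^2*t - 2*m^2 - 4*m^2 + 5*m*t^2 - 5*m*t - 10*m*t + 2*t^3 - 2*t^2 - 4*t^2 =m^2*(2*t - 6) + m*(5*t^2 - 15*t) + 2*t^3 - 6*t^2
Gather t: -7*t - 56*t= -63*t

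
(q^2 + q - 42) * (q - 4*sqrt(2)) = q^3 - 4*sqrt(2)*q^2 + q^2 - 42*q - 4*sqrt(2)*q + 168*sqrt(2)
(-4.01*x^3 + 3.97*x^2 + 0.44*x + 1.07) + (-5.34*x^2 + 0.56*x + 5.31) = -4.01*x^3 - 1.37*x^2 + 1.0*x + 6.38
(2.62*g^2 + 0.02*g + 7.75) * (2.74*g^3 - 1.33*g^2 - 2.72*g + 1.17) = 7.1788*g^5 - 3.4298*g^4 + 14.082*g^3 - 7.2965*g^2 - 21.0566*g + 9.0675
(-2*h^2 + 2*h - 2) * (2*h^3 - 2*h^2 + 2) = -4*h^5 + 8*h^4 - 8*h^3 + 4*h - 4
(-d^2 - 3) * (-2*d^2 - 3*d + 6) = 2*d^4 + 3*d^3 + 9*d - 18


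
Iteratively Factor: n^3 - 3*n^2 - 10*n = (n + 2)*(n^2 - 5*n) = n*(n + 2)*(n - 5)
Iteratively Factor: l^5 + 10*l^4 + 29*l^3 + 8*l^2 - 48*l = (l + 4)*(l^4 + 6*l^3 + 5*l^2 - 12*l) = (l + 4)^2*(l^3 + 2*l^2 - 3*l) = l*(l + 4)^2*(l^2 + 2*l - 3) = l*(l - 1)*(l + 4)^2*(l + 3)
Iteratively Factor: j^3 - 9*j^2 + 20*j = (j - 4)*(j^2 - 5*j) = (j - 5)*(j - 4)*(j)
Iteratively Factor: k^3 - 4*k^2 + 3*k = (k)*(k^2 - 4*k + 3) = k*(k - 3)*(k - 1)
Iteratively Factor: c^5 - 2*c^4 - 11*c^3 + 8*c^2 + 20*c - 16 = (c - 4)*(c^4 + 2*c^3 - 3*c^2 - 4*c + 4) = (c - 4)*(c - 1)*(c^3 + 3*c^2 - 4) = (c - 4)*(c - 1)^2*(c^2 + 4*c + 4) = (c - 4)*(c - 1)^2*(c + 2)*(c + 2)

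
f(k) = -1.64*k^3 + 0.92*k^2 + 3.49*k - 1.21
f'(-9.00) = -411.59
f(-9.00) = 1237.46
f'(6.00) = -162.59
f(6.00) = -301.39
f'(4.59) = -91.72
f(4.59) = -124.40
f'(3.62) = -54.32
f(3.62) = -54.32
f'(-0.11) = 3.23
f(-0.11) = -1.58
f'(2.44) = -21.31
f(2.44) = -11.04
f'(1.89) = -10.61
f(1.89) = -2.40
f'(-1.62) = -12.40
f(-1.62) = 2.52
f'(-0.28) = 2.59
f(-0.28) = -2.08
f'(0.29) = 3.61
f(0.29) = -0.16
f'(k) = -4.92*k^2 + 1.84*k + 3.49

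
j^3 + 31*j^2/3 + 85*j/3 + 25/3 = (j + 1/3)*(j + 5)^2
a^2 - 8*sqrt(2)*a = a*(a - 8*sqrt(2))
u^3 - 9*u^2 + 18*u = u*(u - 6)*(u - 3)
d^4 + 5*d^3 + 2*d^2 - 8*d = d*(d - 1)*(d + 2)*(d + 4)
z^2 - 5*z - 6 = (z - 6)*(z + 1)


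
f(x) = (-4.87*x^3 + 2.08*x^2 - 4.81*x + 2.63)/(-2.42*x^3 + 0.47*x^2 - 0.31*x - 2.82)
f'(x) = (-14.61*x^2 + 4.16*x - 4.81)/(-2.42*x^3 + 0.47*x^2 - 0.31*x - 2.82) + (7.26*x^2 - 0.94*x + 0.31)*(-4.87*x^3 + 2.08*x^2 - 4.81*x + 2.63)/(-2.42*x^3 + 0.47*x^2 - 0.31*x - 2.82)^2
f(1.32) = 1.42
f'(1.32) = 1.03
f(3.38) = 1.94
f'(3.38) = 0.03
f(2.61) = 1.89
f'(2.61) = 0.09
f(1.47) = 1.55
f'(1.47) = 0.77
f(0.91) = 0.81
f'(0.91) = 1.91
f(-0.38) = -2.01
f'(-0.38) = 4.78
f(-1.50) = 4.51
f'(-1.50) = 5.45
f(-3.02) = 2.47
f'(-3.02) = 0.30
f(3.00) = 1.92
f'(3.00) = 0.05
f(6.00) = 1.97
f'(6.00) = 0.01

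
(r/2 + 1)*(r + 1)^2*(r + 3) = r^4/2 + 7*r^3/2 + 17*r^2/2 + 17*r/2 + 3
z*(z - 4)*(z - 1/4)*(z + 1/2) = z^4 - 15*z^3/4 - 9*z^2/8 + z/2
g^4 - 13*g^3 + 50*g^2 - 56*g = g*(g - 7)*(g - 4)*(g - 2)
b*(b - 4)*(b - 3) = b^3 - 7*b^2 + 12*b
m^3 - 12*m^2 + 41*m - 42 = (m - 7)*(m - 3)*(m - 2)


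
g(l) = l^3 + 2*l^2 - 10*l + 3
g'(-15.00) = 605.00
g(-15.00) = -2772.00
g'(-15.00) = 605.00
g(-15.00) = -2772.00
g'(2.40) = 16.88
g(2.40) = 4.34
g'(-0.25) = -10.81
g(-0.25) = 5.61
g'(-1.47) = -9.40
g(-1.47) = 18.85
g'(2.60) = 20.68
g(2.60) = 8.10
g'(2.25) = 14.19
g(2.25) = 2.02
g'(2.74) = 23.48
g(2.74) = 11.19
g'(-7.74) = 138.76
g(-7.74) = -263.47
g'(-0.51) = -11.26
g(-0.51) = 8.49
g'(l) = 3*l^2 + 4*l - 10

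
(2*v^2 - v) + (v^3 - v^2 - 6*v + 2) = v^3 + v^2 - 7*v + 2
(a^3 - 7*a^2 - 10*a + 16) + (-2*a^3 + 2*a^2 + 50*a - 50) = -a^3 - 5*a^2 + 40*a - 34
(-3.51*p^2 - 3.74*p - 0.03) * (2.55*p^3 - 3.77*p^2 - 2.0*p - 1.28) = -8.9505*p^5 + 3.6957*p^4 + 21.0433*p^3 + 12.0859*p^2 + 4.8472*p + 0.0384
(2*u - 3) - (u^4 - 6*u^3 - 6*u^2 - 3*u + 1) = -u^4 + 6*u^3 + 6*u^2 + 5*u - 4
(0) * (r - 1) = 0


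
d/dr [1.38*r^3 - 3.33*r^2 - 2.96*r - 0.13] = 4.14*r^2 - 6.66*r - 2.96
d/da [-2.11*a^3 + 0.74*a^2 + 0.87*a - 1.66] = -6.33*a^2 + 1.48*a + 0.87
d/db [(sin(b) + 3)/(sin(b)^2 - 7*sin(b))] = (-cos(b) - 6/tan(b) + 21*cos(b)/sin(b)^2)/(sin(b) - 7)^2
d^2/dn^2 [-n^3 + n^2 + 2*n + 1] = 2 - 6*n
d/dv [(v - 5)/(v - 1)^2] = (9 - v)/(v - 1)^3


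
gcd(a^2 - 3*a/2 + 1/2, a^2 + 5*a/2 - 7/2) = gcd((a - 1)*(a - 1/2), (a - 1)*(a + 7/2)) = a - 1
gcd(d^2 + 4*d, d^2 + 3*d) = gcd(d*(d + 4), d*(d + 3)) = d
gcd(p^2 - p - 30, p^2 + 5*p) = p + 5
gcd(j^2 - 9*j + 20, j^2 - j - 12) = j - 4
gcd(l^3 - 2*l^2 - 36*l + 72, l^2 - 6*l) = l - 6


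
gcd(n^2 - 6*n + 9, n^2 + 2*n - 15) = n - 3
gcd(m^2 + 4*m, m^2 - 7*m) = m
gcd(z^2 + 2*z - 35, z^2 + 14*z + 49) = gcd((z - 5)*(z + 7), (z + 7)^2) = z + 7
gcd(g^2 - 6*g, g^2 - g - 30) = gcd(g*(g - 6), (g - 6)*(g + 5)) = g - 6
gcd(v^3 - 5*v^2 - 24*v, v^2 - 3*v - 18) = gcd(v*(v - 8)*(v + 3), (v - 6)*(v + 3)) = v + 3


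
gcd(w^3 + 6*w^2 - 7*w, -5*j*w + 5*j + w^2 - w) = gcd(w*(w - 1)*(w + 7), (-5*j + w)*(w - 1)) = w - 1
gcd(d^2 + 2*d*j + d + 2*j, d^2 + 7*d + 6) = d + 1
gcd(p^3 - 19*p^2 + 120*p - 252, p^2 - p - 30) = p - 6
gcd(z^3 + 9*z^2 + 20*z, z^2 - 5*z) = z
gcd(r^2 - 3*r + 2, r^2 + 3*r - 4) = r - 1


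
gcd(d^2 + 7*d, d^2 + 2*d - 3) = 1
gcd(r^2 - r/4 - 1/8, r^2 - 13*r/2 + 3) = r - 1/2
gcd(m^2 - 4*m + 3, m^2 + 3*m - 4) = m - 1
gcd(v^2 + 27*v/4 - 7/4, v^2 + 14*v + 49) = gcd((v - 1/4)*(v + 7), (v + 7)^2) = v + 7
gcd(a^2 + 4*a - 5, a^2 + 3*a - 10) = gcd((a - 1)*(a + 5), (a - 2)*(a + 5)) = a + 5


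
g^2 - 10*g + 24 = (g - 6)*(g - 4)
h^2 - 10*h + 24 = (h - 6)*(h - 4)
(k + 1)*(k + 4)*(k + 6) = k^3 + 11*k^2 + 34*k + 24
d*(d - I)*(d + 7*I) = d^3 + 6*I*d^2 + 7*d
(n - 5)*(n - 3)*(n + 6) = n^3 - 2*n^2 - 33*n + 90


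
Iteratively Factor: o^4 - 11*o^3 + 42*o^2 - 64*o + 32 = (o - 4)*(o^3 - 7*o^2 + 14*o - 8) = (o - 4)*(o - 2)*(o^2 - 5*o + 4) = (o - 4)^2*(o - 2)*(o - 1)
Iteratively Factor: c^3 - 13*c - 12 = (c + 3)*(c^2 - 3*c - 4) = (c - 4)*(c + 3)*(c + 1)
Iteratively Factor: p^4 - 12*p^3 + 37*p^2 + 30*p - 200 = (p + 2)*(p^3 - 14*p^2 + 65*p - 100) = (p - 5)*(p + 2)*(p^2 - 9*p + 20) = (p - 5)^2*(p + 2)*(p - 4)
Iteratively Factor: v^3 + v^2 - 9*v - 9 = (v - 3)*(v^2 + 4*v + 3) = (v - 3)*(v + 1)*(v + 3)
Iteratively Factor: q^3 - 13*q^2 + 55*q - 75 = (q - 3)*(q^2 - 10*q + 25) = (q - 5)*(q - 3)*(q - 5)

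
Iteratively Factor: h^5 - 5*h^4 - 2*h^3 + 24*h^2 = (h - 4)*(h^4 - h^3 - 6*h^2) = h*(h - 4)*(h^3 - h^2 - 6*h) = h*(h - 4)*(h - 3)*(h^2 + 2*h) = h*(h - 4)*(h - 3)*(h + 2)*(h)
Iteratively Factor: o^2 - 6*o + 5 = (o - 5)*(o - 1)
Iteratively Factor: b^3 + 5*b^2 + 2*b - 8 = (b + 2)*(b^2 + 3*b - 4) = (b - 1)*(b + 2)*(b + 4)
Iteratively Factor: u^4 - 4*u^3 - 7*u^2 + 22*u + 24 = (u + 1)*(u^3 - 5*u^2 - 2*u + 24) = (u + 1)*(u + 2)*(u^2 - 7*u + 12) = (u - 3)*(u + 1)*(u + 2)*(u - 4)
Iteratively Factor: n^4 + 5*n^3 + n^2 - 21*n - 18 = (n + 1)*(n^3 + 4*n^2 - 3*n - 18) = (n + 1)*(n + 3)*(n^2 + n - 6) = (n + 1)*(n + 3)^2*(n - 2)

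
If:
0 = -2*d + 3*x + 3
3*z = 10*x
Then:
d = 9*z/20 + 3/2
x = 3*z/10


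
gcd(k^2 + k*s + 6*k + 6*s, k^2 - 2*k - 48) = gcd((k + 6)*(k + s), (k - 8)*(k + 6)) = k + 6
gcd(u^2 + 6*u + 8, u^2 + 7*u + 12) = u + 4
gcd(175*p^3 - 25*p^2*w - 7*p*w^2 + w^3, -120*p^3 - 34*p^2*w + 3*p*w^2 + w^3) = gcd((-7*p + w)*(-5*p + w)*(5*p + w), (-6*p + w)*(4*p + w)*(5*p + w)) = 5*p + w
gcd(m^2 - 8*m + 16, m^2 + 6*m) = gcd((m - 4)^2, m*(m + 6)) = 1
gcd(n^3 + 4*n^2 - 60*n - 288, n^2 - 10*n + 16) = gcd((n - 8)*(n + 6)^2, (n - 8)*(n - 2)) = n - 8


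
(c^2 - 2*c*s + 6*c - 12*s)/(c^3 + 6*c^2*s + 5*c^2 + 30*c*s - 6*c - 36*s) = (c - 2*s)/(c^2 + 6*c*s - c - 6*s)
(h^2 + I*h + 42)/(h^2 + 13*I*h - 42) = (h - 6*I)/(h + 6*I)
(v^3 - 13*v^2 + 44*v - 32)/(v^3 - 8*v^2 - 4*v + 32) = (v^2 - 5*v + 4)/(v^2 - 4)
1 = 1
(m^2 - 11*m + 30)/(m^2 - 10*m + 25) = (m - 6)/(m - 5)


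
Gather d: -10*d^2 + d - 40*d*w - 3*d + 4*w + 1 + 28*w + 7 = -10*d^2 + d*(-40*w - 2) + 32*w + 8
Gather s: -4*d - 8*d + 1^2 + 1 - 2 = -12*d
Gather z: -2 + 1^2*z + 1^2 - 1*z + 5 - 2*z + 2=6 - 2*z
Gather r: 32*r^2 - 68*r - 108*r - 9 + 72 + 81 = 32*r^2 - 176*r + 144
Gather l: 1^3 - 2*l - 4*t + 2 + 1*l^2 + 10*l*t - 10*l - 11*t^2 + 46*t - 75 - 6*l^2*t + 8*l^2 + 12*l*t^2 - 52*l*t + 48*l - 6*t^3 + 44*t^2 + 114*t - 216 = l^2*(9 - 6*t) + l*(12*t^2 - 42*t + 36) - 6*t^3 + 33*t^2 + 156*t - 288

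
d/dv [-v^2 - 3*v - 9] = -2*v - 3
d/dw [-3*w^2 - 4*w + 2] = -6*w - 4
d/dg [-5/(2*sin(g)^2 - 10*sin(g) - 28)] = 5*(2*sin(g) - 5)*cos(g)/(2*(sin(g) - 7)^2*(sin(g) + 2)^2)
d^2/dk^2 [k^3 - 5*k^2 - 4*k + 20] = 6*k - 10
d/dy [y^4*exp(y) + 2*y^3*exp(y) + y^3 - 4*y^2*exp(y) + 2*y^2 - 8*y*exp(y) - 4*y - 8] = y^4*exp(y) + 6*y^3*exp(y) + 2*y^2*exp(y) + 3*y^2 - 16*y*exp(y) + 4*y - 8*exp(y) - 4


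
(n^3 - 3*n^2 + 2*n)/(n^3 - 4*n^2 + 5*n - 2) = n/(n - 1)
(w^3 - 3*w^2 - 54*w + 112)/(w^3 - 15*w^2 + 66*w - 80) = (w + 7)/(w - 5)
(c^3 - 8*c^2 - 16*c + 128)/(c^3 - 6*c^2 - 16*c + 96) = (c - 8)/(c - 6)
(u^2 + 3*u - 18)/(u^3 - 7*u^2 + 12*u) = (u + 6)/(u*(u - 4))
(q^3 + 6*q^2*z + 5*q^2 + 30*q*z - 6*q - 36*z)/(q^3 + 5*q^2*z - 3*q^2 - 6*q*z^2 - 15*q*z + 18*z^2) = (-q^2 - 5*q + 6)/(-q^2 + q*z + 3*q - 3*z)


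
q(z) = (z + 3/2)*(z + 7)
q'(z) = 2*z + 17/2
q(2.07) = 32.38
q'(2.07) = 12.64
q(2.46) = 37.46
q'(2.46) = 13.42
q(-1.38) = 0.67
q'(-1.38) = 5.74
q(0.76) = 17.54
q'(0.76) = 10.02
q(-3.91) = -7.45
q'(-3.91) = 0.68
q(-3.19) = -6.44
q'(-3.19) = 2.12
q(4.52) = 69.35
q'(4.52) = 17.54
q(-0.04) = 10.16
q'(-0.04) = 8.42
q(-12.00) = 52.50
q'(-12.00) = -15.50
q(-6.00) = -4.50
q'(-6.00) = -3.50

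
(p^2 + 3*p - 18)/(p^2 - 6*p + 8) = (p^2 + 3*p - 18)/(p^2 - 6*p + 8)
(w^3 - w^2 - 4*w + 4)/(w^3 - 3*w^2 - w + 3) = (w^2 - 4)/(w^2 - 2*w - 3)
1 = 1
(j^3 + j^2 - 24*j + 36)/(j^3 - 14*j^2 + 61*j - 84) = (j^2 + 4*j - 12)/(j^2 - 11*j + 28)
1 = 1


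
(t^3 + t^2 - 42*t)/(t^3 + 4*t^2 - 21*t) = (t - 6)/(t - 3)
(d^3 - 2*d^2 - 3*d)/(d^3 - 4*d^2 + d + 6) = d/(d - 2)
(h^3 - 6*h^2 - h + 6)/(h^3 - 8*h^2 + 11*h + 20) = (h^2 - 7*h + 6)/(h^2 - 9*h + 20)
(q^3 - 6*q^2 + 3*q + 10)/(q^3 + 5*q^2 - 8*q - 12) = (q - 5)/(q + 6)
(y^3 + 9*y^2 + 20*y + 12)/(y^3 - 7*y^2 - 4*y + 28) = (y^2 + 7*y + 6)/(y^2 - 9*y + 14)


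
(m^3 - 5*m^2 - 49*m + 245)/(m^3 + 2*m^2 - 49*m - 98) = (m - 5)/(m + 2)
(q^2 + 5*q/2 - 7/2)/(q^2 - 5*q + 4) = (q + 7/2)/(q - 4)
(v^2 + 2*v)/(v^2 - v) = (v + 2)/(v - 1)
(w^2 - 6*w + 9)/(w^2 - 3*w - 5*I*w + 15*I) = (w - 3)/(w - 5*I)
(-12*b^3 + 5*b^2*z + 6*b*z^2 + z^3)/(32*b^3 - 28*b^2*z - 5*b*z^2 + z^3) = (3*b + z)/(-8*b + z)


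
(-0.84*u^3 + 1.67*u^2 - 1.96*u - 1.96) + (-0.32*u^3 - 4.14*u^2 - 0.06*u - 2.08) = -1.16*u^3 - 2.47*u^2 - 2.02*u - 4.04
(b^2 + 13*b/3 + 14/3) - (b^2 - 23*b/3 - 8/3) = 12*b + 22/3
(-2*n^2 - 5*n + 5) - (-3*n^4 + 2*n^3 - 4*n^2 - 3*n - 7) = 3*n^4 - 2*n^3 + 2*n^2 - 2*n + 12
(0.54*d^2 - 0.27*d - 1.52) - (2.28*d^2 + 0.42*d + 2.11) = -1.74*d^2 - 0.69*d - 3.63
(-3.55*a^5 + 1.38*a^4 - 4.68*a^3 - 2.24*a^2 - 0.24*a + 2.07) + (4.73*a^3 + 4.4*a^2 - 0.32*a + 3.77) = -3.55*a^5 + 1.38*a^4 + 0.0500000000000007*a^3 + 2.16*a^2 - 0.56*a + 5.84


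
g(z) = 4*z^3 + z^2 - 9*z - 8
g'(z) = 12*z^2 + 2*z - 9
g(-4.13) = -235.55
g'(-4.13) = 187.42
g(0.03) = -8.27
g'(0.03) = -8.93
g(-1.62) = -7.80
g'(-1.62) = 19.25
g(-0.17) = -6.46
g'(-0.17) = -8.99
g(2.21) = 20.17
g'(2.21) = 54.03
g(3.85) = 200.44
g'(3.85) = 176.57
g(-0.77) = -2.30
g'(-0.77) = -3.43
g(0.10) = -8.89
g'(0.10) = -8.68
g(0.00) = -8.00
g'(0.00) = -9.00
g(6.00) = 838.00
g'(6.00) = 435.00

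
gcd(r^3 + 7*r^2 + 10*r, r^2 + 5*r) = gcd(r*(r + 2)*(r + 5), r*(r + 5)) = r^2 + 5*r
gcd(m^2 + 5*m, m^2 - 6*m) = m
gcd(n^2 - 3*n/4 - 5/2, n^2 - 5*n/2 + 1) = n - 2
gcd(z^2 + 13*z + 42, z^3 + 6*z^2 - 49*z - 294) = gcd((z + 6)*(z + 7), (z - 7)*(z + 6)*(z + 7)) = z^2 + 13*z + 42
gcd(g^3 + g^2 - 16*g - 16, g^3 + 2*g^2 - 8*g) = g + 4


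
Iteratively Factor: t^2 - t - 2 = (t + 1)*(t - 2)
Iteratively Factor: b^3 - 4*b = (b - 2)*(b^2 + 2*b) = (b - 2)*(b + 2)*(b)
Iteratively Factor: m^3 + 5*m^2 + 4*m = (m)*(m^2 + 5*m + 4) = m*(m + 4)*(m + 1)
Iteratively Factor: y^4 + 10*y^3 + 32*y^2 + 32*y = (y + 2)*(y^3 + 8*y^2 + 16*y) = y*(y + 2)*(y^2 + 8*y + 16) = y*(y + 2)*(y + 4)*(y + 4)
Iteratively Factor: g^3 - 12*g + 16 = (g + 4)*(g^2 - 4*g + 4) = (g - 2)*(g + 4)*(g - 2)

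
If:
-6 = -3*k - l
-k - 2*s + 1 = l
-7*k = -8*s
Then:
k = 20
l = -54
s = 35/2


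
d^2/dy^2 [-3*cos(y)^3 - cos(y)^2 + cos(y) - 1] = 5*cos(y)/4 + 2*cos(2*y) + 27*cos(3*y)/4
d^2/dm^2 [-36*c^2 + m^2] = 2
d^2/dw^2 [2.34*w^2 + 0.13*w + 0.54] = 4.68000000000000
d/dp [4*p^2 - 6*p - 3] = 8*p - 6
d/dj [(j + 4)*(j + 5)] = 2*j + 9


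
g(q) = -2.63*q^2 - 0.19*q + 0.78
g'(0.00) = -0.19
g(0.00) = 0.78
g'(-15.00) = 78.71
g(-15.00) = -588.12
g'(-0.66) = 3.28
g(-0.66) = -0.24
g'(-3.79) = 19.75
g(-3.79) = -36.28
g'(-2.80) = 14.54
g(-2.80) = -19.31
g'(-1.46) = 7.49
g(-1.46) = -4.55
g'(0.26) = -1.56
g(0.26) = 0.55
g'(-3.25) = 16.90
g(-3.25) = -26.38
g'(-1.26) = 6.44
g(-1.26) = -3.16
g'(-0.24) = 1.07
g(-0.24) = 0.67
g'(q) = -5.26*q - 0.19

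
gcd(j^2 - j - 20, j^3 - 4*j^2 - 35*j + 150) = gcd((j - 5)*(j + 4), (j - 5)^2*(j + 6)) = j - 5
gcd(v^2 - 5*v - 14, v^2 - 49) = v - 7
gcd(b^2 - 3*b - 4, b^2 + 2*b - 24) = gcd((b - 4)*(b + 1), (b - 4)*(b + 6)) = b - 4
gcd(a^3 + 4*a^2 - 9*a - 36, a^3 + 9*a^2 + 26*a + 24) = a^2 + 7*a + 12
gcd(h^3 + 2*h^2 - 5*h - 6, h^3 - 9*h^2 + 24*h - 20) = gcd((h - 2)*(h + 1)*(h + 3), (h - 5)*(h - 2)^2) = h - 2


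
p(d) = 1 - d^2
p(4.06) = -15.48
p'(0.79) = -1.58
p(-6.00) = -35.00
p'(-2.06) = 4.12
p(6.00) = -35.00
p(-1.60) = -1.56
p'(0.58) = -1.16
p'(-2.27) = 4.54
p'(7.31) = -14.62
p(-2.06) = -3.24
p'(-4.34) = 8.68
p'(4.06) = -8.12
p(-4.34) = -17.84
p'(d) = -2*d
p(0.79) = 0.38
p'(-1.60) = 3.20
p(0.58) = 0.66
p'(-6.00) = 12.00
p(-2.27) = -4.15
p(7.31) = -52.44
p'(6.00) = -12.00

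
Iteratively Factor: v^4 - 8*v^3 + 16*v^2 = (v)*(v^3 - 8*v^2 + 16*v) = v*(v - 4)*(v^2 - 4*v) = v*(v - 4)^2*(v)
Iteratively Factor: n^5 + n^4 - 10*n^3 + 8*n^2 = (n)*(n^4 + n^3 - 10*n^2 + 8*n) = n^2*(n^3 + n^2 - 10*n + 8) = n^2*(n - 2)*(n^2 + 3*n - 4) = n^2*(n - 2)*(n - 1)*(n + 4)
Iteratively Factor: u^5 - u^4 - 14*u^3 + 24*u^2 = (u)*(u^4 - u^3 - 14*u^2 + 24*u) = u*(u - 3)*(u^3 + 2*u^2 - 8*u) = u^2*(u - 3)*(u^2 + 2*u - 8) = u^2*(u - 3)*(u - 2)*(u + 4)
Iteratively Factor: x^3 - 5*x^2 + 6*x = (x - 3)*(x^2 - 2*x) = x*(x - 3)*(x - 2)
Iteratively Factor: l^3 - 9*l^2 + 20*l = (l - 4)*(l^2 - 5*l) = (l - 5)*(l - 4)*(l)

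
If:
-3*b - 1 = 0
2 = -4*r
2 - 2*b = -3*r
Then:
No Solution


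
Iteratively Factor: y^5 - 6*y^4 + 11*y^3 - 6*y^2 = (y)*(y^4 - 6*y^3 + 11*y^2 - 6*y) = y*(y - 1)*(y^3 - 5*y^2 + 6*y) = y*(y - 3)*(y - 1)*(y^2 - 2*y) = y*(y - 3)*(y - 2)*(y - 1)*(y)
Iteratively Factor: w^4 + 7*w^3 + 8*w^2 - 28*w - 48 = (w - 2)*(w^3 + 9*w^2 + 26*w + 24) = (w - 2)*(w + 3)*(w^2 + 6*w + 8) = (w - 2)*(w + 2)*(w + 3)*(w + 4)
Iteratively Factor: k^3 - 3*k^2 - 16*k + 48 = (k - 4)*(k^2 + k - 12) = (k - 4)*(k - 3)*(k + 4)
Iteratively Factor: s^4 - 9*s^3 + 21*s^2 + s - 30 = (s - 3)*(s^3 - 6*s^2 + 3*s + 10) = (s - 3)*(s + 1)*(s^2 - 7*s + 10) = (s - 3)*(s - 2)*(s + 1)*(s - 5)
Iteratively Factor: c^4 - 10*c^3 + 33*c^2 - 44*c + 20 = (c - 2)*(c^3 - 8*c^2 + 17*c - 10) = (c - 2)*(c - 1)*(c^2 - 7*c + 10) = (c - 5)*(c - 2)*(c - 1)*(c - 2)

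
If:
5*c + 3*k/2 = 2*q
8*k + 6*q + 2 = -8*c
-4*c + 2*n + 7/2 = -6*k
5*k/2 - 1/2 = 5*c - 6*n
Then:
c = 71/296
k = -89/148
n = 79/148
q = 11/74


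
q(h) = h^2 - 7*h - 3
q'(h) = 2*h - 7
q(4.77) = -13.64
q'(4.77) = 2.54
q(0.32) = -5.14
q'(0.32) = -6.36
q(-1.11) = 6.00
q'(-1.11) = -9.22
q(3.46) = -15.25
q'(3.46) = -0.08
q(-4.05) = 41.75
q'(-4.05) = -15.10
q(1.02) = -9.10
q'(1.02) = -4.96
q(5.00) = -13.00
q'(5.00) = 3.00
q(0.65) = -7.13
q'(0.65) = -5.70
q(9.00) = 15.00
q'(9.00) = 11.00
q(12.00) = 57.00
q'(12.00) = 17.00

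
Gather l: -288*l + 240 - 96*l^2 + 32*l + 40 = -96*l^2 - 256*l + 280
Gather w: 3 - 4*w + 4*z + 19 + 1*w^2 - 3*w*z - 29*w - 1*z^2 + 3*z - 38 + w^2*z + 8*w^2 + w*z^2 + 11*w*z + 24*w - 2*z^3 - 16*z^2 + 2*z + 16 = w^2*(z + 9) + w*(z^2 + 8*z - 9) - 2*z^3 - 17*z^2 + 9*z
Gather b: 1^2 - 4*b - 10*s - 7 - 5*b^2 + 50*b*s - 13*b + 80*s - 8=-5*b^2 + b*(50*s - 17) + 70*s - 14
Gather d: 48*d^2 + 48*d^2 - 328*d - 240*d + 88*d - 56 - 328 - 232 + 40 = 96*d^2 - 480*d - 576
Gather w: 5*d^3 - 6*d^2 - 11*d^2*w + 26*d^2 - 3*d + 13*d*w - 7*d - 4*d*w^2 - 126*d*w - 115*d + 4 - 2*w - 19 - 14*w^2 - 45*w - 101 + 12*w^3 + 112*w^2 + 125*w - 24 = 5*d^3 + 20*d^2 - 125*d + 12*w^3 + w^2*(98 - 4*d) + w*(-11*d^2 - 113*d + 78) - 140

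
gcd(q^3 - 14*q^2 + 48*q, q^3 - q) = q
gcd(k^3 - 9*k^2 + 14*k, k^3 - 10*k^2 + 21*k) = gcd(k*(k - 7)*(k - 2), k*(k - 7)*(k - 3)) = k^2 - 7*k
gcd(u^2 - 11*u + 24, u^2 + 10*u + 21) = 1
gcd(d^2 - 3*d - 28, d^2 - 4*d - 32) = d + 4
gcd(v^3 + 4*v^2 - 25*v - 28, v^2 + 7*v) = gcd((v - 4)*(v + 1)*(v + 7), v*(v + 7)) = v + 7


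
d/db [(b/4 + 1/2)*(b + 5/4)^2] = 3*b^2/4 + 9*b/4 + 105/64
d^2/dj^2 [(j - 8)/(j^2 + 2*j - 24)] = 2*(3*(2 - j)*(j^2 + 2*j - 24) + 4*(j - 8)*(j + 1)^2)/(j^2 + 2*j - 24)^3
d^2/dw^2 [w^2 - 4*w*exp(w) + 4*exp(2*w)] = -4*w*exp(w) + 16*exp(2*w) - 8*exp(w) + 2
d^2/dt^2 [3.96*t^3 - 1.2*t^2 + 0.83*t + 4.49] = 23.76*t - 2.4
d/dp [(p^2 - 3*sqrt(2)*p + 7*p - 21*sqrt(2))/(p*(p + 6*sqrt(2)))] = (-7*p^2 + 9*sqrt(2)*p^2 + 42*sqrt(2)*p + 252)/(p^2*(p^2 + 12*sqrt(2)*p + 72))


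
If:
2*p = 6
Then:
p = 3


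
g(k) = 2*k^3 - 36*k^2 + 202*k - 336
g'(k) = 6*k^2 - 72*k + 202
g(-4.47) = -2136.88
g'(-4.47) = 643.73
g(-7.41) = -4623.25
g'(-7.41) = 1064.97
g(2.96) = -1.63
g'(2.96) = 41.45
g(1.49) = -108.33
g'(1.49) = 108.04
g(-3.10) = -1367.74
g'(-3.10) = 482.86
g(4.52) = 26.24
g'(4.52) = -0.86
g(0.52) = -240.41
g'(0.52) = 166.18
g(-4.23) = -1985.98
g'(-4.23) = 613.92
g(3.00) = 0.00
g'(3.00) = 40.00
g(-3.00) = -1320.00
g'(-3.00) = 472.00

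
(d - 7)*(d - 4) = d^2 - 11*d + 28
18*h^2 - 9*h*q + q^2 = (-6*h + q)*(-3*h + q)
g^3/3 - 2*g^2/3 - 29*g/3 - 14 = (g/3 + 1)*(g - 7)*(g + 2)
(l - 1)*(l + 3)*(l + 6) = l^3 + 8*l^2 + 9*l - 18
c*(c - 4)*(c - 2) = c^3 - 6*c^2 + 8*c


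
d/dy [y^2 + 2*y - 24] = 2*y + 2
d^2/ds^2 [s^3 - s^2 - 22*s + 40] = 6*s - 2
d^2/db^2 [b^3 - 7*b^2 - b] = 6*b - 14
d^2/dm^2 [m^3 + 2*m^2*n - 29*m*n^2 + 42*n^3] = 6*m + 4*n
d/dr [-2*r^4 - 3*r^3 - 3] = r^2*(-8*r - 9)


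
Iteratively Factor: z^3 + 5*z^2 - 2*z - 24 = (z + 3)*(z^2 + 2*z - 8) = (z - 2)*(z + 3)*(z + 4)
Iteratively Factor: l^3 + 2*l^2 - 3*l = (l + 3)*(l^2 - l) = (l - 1)*(l + 3)*(l)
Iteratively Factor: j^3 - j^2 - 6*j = (j - 3)*(j^2 + 2*j) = j*(j - 3)*(j + 2)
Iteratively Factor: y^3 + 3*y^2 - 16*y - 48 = (y + 3)*(y^2 - 16) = (y - 4)*(y + 3)*(y + 4)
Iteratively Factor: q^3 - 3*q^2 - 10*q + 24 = (q + 3)*(q^2 - 6*q + 8) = (q - 2)*(q + 3)*(q - 4)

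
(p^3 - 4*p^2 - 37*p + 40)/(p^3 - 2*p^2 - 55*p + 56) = (p + 5)/(p + 7)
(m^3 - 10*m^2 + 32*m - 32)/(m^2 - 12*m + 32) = (m^2 - 6*m + 8)/(m - 8)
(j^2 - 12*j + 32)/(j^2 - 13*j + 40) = (j - 4)/(j - 5)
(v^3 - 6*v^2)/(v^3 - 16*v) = v*(v - 6)/(v^2 - 16)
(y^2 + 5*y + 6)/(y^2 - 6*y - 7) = (y^2 + 5*y + 6)/(y^2 - 6*y - 7)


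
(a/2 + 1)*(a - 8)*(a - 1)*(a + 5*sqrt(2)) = a^4/2 - 7*a^3/2 + 5*sqrt(2)*a^3/2 - 35*sqrt(2)*a^2/2 - 5*a^2 - 25*sqrt(2)*a + 8*a + 40*sqrt(2)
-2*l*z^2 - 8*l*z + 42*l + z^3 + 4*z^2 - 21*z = (-2*l + z)*(z - 3)*(z + 7)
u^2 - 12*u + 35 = (u - 7)*(u - 5)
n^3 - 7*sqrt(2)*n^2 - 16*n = n*(n - 8*sqrt(2))*(n + sqrt(2))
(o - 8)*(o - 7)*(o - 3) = o^3 - 18*o^2 + 101*o - 168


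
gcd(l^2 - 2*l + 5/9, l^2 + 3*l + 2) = 1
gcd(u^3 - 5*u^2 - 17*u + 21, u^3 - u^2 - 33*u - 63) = u^2 - 4*u - 21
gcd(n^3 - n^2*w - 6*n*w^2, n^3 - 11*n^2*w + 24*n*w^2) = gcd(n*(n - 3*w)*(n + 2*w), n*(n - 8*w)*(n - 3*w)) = -n^2 + 3*n*w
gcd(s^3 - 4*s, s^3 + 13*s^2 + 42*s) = s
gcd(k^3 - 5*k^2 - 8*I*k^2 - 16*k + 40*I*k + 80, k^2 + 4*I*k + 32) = k - 4*I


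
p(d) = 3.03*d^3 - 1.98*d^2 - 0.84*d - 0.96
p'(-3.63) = 133.31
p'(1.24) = 8.23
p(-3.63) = -168.93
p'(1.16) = 6.80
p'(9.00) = 699.81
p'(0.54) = -0.33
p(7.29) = 1061.58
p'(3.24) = 81.75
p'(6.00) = 302.64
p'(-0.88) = 9.68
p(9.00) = 2039.97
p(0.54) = -1.51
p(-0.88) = -3.82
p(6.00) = 577.20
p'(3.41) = 91.36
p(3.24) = 78.59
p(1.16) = 0.13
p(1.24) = 0.73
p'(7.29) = 453.37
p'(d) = 9.09*d^2 - 3.96*d - 0.84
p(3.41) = 93.30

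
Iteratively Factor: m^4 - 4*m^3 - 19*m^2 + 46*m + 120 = (m + 3)*(m^3 - 7*m^2 + 2*m + 40) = (m - 5)*(m + 3)*(m^2 - 2*m - 8) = (m - 5)*(m + 2)*(m + 3)*(m - 4)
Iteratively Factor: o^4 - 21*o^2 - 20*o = (o + 1)*(o^3 - o^2 - 20*o) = (o + 1)*(o + 4)*(o^2 - 5*o) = o*(o + 1)*(o + 4)*(o - 5)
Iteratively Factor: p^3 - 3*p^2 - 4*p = (p - 4)*(p^2 + p) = p*(p - 4)*(p + 1)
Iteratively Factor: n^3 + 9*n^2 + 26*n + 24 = (n + 3)*(n^2 + 6*n + 8) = (n + 2)*(n + 3)*(n + 4)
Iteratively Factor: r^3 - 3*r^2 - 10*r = (r - 5)*(r^2 + 2*r) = r*(r - 5)*(r + 2)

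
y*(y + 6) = y^2 + 6*y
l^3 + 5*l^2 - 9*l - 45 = (l - 3)*(l + 3)*(l + 5)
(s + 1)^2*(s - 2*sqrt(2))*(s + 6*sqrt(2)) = s^4 + 2*s^3 + 4*sqrt(2)*s^3 - 23*s^2 + 8*sqrt(2)*s^2 - 48*s + 4*sqrt(2)*s - 24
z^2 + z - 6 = (z - 2)*(z + 3)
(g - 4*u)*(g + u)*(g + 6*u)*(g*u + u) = g^4*u + 3*g^3*u^2 + g^3*u - 22*g^2*u^3 + 3*g^2*u^2 - 24*g*u^4 - 22*g*u^3 - 24*u^4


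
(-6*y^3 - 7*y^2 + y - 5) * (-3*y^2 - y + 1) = 18*y^5 + 27*y^4 - 2*y^3 + 7*y^2 + 6*y - 5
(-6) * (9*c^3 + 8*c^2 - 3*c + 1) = -54*c^3 - 48*c^2 + 18*c - 6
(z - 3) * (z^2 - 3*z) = z^3 - 6*z^2 + 9*z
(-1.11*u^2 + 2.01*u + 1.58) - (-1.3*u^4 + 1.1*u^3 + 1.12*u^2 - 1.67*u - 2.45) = 1.3*u^4 - 1.1*u^3 - 2.23*u^2 + 3.68*u + 4.03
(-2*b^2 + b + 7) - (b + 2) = 5 - 2*b^2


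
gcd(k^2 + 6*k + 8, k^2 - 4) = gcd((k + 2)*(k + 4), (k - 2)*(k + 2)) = k + 2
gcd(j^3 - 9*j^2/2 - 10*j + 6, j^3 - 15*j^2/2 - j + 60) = j - 6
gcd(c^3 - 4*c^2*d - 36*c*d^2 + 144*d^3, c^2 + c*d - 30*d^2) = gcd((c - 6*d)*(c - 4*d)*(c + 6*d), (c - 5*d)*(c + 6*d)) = c + 6*d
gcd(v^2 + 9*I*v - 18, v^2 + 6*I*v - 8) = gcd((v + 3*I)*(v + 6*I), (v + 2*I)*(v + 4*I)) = 1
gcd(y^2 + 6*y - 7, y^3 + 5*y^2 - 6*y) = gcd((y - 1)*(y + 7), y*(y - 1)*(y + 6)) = y - 1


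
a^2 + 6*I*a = a*(a + 6*I)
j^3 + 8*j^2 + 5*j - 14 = (j - 1)*(j + 2)*(j + 7)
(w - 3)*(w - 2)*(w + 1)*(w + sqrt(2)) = w^4 - 4*w^3 + sqrt(2)*w^3 - 4*sqrt(2)*w^2 + w^2 + sqrt(2)*w + 6*w + 6*sqrt(2)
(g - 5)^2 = g^2 - 10*g + 25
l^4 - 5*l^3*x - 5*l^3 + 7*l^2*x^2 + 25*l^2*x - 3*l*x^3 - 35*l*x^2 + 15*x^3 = (l - 5)*(l - 3*x)*(l - x)^2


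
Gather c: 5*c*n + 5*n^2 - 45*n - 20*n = 5*c*n + 5*n^2 - 65*n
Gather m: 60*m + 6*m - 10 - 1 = 66*m - 11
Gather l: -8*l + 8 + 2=10 - 8*l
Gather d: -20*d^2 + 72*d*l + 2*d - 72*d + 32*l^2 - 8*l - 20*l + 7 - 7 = -20*d^2 + d*(72*l - 70) + 32*l^2 - 28*l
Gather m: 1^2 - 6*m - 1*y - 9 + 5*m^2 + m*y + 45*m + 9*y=5*m^2 + m*(y + 39) + 8*y - 8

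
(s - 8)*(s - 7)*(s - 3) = s^3 - 18*s^2 + 101*s - 168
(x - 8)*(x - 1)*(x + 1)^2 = x^4 - 7*x^3 - 9*x^2 + 7*x + 8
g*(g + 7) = g^2 + 7*g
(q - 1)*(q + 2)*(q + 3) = q^3 + 4*q^2 + q - 6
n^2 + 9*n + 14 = (n + 2)*(n + 7)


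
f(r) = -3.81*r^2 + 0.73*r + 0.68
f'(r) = 0.73 - 7.62*r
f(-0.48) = -0.55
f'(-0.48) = 4.39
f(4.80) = -83.60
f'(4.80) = -35.85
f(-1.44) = -8.27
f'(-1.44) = 11.70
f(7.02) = -181.95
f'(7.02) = -52.76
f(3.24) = -36.95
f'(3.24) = -23.96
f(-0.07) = 0.61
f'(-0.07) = 1.26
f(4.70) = -80.05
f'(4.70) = -35.08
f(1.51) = -6.90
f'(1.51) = -10.78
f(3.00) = -31.42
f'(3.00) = -22.13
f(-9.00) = -314.50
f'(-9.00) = 69.31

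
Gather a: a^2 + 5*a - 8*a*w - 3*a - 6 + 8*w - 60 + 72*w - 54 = a^2 + a*(2 - 8*w) + 80*w - 120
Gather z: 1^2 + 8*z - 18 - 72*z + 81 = 64 - 64*z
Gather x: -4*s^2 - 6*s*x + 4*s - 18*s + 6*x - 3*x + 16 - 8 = -4*s^2 - 14*s + x*(3 - 6*s) + 8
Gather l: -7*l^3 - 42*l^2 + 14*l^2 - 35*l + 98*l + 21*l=-7*l^3 - 28*l^2 + 84*l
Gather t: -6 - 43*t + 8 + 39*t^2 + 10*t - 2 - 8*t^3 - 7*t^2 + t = -8*t^3 + 32*t^2 - 32*t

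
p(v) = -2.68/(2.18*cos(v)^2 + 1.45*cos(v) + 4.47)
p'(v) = -2.68*(4.36*sin(v)*cos(v) + 1.45*sin(v))/(2.18*cos(v)^2 + 1.45*cos(v) + 4.47)^2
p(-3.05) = -0.52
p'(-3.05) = -0.03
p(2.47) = -0.57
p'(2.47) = 0.15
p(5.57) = -0.39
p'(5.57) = 0.18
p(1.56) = -0.60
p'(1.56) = -0.20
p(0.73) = -0.40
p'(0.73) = -0.18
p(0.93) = -0.44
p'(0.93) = -0.23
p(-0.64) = -0.38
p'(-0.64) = 0.16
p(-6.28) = -0.33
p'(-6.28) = -0.00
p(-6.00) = -0.34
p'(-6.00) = -0.07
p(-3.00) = -0.52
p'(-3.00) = -0.04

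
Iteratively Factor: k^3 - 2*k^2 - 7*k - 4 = (k + 1)*(k^2 - 3*k - 4) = (k + 1)^2*(k - 4)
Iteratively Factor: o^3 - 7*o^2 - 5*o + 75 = (o + 3)*(o^2 - 10*o + 25) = (o - 5)*(o + 3)*(o - 5)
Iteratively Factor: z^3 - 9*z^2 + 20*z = (z - 4)*(z^2 - 5*z) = z*(z - 4)*(z - 5)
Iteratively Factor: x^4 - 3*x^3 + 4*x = (x - 2)*(x^3 - x^2 - 2*x) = x*(x - 2)*(x^2 - x - 2) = x*(x - 2)*(x + 1)*(x - 2)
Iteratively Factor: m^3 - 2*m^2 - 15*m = (m)*(m^2 - 2*m - 15) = m*(m + 3)*(m - 5)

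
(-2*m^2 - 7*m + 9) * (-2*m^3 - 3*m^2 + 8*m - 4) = 4*m^5 + 20*m^4 - 13*m^3 - 75*m^2 + 100*m - 36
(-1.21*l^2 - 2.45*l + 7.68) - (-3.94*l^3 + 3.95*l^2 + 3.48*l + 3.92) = 3.94*l^3 - 5.16*l^2 - 5.93*l + 3.76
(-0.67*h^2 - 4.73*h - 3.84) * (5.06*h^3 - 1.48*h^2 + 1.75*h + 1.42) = -3.3902*h^5 - 22.9422*h^4 - 13.6025*h^3 - 3.5457*h^2 - 13.4366*h - 5.4528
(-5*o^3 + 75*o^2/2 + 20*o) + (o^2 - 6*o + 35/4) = -5*o^3 + 77*o^2/2 + 14*o + 35/4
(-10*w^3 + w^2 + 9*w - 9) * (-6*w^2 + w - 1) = 60*w^5 - 16*w^4 - 43*w^3 + 62*w^2 - 18*w + 9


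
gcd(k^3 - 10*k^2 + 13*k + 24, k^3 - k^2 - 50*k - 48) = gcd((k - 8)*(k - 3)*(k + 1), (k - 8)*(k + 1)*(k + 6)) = k^2 - 7*k - 8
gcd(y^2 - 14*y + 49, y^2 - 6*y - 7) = y - 7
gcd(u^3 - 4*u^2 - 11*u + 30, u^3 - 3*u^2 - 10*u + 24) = u^2 + u - 6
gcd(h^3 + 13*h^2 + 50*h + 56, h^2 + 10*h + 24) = h + 4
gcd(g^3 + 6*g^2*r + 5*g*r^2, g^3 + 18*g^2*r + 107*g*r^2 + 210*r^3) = g + 5*r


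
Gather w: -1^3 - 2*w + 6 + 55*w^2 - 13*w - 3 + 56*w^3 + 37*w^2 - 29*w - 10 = 56*w^3 + 92*w^2 - 44*w - 8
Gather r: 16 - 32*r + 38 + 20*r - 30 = 24 - 12*r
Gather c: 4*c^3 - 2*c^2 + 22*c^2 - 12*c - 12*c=4*c^3 + 20*c^2 - 24*c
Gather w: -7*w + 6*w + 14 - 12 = 2 - w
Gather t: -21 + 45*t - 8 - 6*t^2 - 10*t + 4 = -6*t^2 + 35*t - 25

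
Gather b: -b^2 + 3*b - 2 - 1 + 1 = -b^2 + 3*b - 2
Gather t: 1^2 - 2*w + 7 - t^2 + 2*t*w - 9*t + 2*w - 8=-t^2 + t*(2*w - 9)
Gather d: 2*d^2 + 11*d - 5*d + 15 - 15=2*d^2 + 6*d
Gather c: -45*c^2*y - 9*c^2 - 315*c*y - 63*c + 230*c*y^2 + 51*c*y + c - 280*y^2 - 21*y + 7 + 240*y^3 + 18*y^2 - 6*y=c^2*(-45*y - 9) + c*(230*y^2 - 264*y - 62) + 240*y^3 - 262*y^2 - 27*y + 7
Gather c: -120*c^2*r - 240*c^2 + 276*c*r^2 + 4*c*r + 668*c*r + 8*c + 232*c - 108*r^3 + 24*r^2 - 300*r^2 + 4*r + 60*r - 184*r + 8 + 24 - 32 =c^2*(-120*r - 240) + c*(276*r^2 + 672*r + 240) - 108*r^3 - 276*r^2 - 120*r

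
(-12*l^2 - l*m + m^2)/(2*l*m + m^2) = (-12*l^2 - l*m + m^2)/(m*(2*l + m))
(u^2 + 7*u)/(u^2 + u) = (u + 7)/(u + 1)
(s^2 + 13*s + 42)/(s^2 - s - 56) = (s + 6)/(s - 8)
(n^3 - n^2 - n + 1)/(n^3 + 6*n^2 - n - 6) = (n - 1)/(n + 6)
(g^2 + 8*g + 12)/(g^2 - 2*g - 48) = (g + 2)/(g - 8)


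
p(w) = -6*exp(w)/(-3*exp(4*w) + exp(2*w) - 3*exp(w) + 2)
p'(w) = -6*(12*exp(4*w) - 2*exp(2*w) + 3*exp(w))*exp(w)/(-3*exp(4*w) + exp(2*w) - 3*exp(w) + 2)^2 - 6*exp(w)/(-3*exp(4*w) + exp(2*w) - 3*exp(w) + 2) = 6*(-(12*exp(3*w) - 2*exp(w) + 3)*exp(w) + 3*exp(4*w) - exp(2*w) + 3*exp(w) - 2)*exp(w)/(3*exp(4*w) - exp(2*w) + 3*exp(w) - 2)^2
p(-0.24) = 5.30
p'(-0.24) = -28.78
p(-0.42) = 40.00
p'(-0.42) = -1317.41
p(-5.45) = -0.01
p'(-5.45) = -0.01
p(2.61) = 0.00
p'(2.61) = -0.00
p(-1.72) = -0.72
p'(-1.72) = -0.95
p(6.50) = 0.00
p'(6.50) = -0.00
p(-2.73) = -0.22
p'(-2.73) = -0.24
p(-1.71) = -0.73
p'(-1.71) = -0.97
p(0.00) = 2.00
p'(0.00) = -6.67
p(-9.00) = 0.00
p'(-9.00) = 0.00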